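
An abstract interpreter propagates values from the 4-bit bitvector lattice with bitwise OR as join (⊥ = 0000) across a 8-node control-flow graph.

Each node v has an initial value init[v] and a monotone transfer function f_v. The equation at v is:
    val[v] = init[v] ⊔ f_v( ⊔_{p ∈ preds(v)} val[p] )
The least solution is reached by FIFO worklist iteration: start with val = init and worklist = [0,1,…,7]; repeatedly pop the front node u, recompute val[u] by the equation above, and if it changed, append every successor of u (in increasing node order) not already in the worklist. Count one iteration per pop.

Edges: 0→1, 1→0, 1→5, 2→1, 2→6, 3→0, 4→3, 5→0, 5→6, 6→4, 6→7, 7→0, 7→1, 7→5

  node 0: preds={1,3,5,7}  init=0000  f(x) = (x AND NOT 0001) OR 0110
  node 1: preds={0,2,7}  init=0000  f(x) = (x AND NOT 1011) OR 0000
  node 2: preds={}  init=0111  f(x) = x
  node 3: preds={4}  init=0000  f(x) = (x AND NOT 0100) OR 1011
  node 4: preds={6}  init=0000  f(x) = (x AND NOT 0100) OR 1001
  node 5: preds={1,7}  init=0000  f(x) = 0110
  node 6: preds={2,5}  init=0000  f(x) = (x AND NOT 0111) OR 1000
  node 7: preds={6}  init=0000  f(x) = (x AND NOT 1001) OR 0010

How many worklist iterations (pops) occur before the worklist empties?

13

Trace (13 dequeues):
  [1] u=0 | in 0000 | out 0110 | prev 0000 | push {}
  [2] u=1 | in 0111 | out 0100 | prev 0000 | push {0}
  [3] u=2 | in 0000 | out 0111 | ==
  [4] u=3 | in 0000 | out 1011 | prev 0000 | push {}
  [5] u=4 | in 0000 | out 1001 | prev 0000 | push {3}
  [6] u=5 | in 0100 | out 0110 | prev 0000 | push {}
  [7] u=6 | in 0111 | out 1000 | prev 0000 | push {4}
  [8] u=7 | in 1000 | out 0010 | prev 0000 | push {1,5}
  [9] u=0 | in 1111 | out 1110 | prev 0110 | push {}
  [10] u=3 | in 1001 | out 1011 | ==
  [11] u=4 | in 1000 | out 1001 | ==
  [12] u=1 | in 1111 | out 0100 | ==
  [13] u=5 | in 0110 | out 0110 | ==

Converged values:
  [0] 1110
  [1] 0100
  [2] 0111
  [3] 1011
  [4] 1001
  [5] 0110
  [6] 1000
  [7] 0010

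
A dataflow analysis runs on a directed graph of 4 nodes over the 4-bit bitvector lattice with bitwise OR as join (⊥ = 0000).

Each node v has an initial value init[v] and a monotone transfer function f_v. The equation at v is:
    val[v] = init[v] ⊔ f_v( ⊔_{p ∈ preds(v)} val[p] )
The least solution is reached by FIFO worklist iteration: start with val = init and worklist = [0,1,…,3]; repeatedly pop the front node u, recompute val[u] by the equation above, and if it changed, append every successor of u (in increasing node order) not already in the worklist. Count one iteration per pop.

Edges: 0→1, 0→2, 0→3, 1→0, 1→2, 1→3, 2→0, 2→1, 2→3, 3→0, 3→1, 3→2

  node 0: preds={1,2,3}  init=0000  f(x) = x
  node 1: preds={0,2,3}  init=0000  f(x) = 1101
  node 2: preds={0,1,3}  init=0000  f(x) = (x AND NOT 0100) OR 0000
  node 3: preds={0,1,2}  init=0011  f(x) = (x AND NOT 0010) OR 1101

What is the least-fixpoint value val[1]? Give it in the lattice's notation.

1101

Trace (8 dequeues):
  [1] u=0 | in 0011 | out 0011 | prev 0000 | push {}
  [2] u=1 | in 0011 | out 1101 | prev 0000 | push {0}
  [3] u=2 | in 1111 | out 1011 | prev 0000 | push {1}
  [4] u=3 | in 1111 | out 1111 | prev 0011 | push {2}
  [5] u=0 | in 1111 | out 1111 | prev 0011 | push {3}
  [6] u=1 | in 1111 | out 1101 | ==
  [7] u=2 | in 1111 | out 1011 | ==
  [8] u=3 | in 1111 | out 1111 | ==

Converged values:
  [0] 1111
  [1] 1101
  [2] 1011
  [3] 1111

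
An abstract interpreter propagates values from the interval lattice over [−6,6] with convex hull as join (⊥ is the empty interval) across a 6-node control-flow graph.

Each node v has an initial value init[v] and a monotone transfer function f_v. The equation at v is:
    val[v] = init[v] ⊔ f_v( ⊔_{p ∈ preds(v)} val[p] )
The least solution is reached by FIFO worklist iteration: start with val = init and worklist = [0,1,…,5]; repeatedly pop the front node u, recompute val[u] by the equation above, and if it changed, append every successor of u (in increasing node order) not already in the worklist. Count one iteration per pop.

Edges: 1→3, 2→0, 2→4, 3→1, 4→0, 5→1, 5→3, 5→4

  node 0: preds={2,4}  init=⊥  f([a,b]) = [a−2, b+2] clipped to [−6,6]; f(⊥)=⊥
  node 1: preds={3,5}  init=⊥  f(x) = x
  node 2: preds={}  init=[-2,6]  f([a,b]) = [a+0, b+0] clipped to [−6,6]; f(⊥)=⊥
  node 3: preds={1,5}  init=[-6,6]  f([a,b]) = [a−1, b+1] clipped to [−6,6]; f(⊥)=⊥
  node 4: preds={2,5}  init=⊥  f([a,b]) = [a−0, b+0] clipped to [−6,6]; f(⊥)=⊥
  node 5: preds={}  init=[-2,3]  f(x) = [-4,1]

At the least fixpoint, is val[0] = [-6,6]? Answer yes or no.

yes

Iteration log — 11 steps:
  step 1. node 0  ⊔preds=[-2,6]  new=[-4,6]  old=⊥  +wl: 
  step 2. node 1  ⊔preds=[-6,6]  new=[-6,6]  old=⊥  +wl: 
  step 3. node 2  ⊔preds=⊥  new=[-2,6]  stable
  step 4. node 3  ⊔preds=[-6,6]  new=[-6,6]  stable
  step 5. node 4  ⊔preds=[-2,6]  new=[-2,6]  old=⊥  +wl: 0
  step 6. node 5  ⊔preds=⊥  new=[-4,3]  old=[-2,3]  +wl: 1,3,4
  step 7. node 0  ⊔preds=[-2,6]  new=[-4,6]  stable
  step 8. node 1  ⊔preds=[-6,6]  new=[-6,6]  stable
  step 9. node 3  ⊔preds=[-6,6]  new=[-6,6]  stable
  step 10. node 4  ⊔preds=[-4,6]  new=[-4,6]  old=[-2,6]  +wl: 0
  step 11. node 0  ⊔preds=[-4,6]  new=[-6,6]  old=[-4,6]  +wl: 

Least fixpoint reached:
  node 0: [-6,6]
  node 1: [-6,6]
  node 2: [-2,6]
  node 3: [-6,6]
  node 4: [-4,6]
  node 5: [-4,3]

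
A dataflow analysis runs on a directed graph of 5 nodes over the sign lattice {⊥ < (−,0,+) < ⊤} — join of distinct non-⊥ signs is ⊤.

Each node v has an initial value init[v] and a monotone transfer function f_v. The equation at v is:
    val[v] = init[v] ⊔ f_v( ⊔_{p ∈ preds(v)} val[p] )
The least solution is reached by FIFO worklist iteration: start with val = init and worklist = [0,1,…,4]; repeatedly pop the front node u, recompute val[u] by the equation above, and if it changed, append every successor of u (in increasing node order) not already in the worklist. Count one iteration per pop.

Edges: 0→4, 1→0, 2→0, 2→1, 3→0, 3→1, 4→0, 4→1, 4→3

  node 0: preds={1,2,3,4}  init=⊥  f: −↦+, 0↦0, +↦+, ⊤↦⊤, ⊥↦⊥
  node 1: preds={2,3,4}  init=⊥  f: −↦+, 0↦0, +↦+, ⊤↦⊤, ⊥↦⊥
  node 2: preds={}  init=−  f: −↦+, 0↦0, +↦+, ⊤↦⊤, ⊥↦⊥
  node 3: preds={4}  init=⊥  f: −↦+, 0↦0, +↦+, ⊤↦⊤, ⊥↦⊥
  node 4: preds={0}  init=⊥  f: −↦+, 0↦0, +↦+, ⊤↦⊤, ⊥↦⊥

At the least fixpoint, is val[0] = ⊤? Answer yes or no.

yes

Iteration log — 14 steps:
  step 1. node 0  ⊔preds=−  new=+  old=⊥  +wl: 
  step 2. node 1  ⊔preds=−  new=+  old=⊥  +wl: 0
  step 3. node 2  ⊔preds=⊥  new=−  stable
  step 4. node 3  ⊔preds=⊥  new=⊥  stable
  step 5. node 4  ⊔preds=+  new=+  old=⊥  +wl: 1,3
  step 6. node 0  ⊔preds=⊤  new=⊤  old=+  +wl: 4
  step 7. node 1  ⊔preds=⊤  new=⊤  old=+  +wl: 0
  step 8. node 3  ⊔preds=+  new=+  old=⊥  +wl: 1
  step 9. node 4  ⊔preds=⊤  new=⊤  old=+  +wl: 3
  step 10. node 0  ⊔preds=⊤  new=⊤  stable
  step 11. node 1  ⊔preds=⊤  new=⊤  stable
  step 12. node 3  ⊔preds=⊤  new=⊤  old=+  +wl: 0,1
  step 13. node 0  ⊔preds=⊤  new=⊤  stable
  step 14. node 1  ⊔preds=⊤  new=⊤  stable

Least fixpoint reached:
  node 0: ⊤
  node 1: ⊤
  node 2: −
  node 3: ⊤
  node 4: ⊤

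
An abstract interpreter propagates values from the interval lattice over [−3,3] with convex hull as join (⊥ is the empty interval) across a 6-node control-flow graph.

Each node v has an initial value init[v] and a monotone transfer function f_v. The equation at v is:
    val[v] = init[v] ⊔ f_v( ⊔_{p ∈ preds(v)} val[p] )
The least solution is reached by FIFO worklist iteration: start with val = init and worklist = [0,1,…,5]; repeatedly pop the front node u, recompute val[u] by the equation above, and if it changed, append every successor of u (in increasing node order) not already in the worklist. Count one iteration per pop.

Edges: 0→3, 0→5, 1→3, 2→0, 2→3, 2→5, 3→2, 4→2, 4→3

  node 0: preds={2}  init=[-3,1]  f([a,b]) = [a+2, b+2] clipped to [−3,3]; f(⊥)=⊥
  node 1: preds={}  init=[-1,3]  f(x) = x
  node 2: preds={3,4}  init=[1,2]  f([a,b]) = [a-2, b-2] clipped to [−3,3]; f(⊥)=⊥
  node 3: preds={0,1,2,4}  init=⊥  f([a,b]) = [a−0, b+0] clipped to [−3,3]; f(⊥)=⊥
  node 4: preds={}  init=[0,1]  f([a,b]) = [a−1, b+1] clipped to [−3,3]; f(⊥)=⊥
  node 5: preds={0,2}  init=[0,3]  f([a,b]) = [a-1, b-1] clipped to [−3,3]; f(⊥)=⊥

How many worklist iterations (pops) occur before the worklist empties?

11

Iteration log — 11 steps:
  step 1. node 0  ⊔preds=[1,2]  new=[-3,3]  old=[-3,1]  +wl: 
  step 2. node 1  ⊔preds=⊥  new=[-1,3]  stable
  step 3. node 2  ⊔preds=[0,1]  new=[-2,2]  old=[1,2]  +wl: 0
  step 4. node 3  ⊔preds=[-3,3]  new=[-3,3]  old=⊥  +wl: 2
  step 5. node 4  ⊔preds=⊥  new=[0,1]  stable
  step 6. node 5  ⊔preds=[-3,3]  new=[-3,3]  old=[0,3]  +wl: 
  step 7. node 0  ⊔preds=[-2,2]  new=[-3,3]  stable
  step 8. node 2  ⊔preds=[-3,3]  new=[-3,2]  old=[-2,2]  +wl: 0,3,5
  step 9. node 0  ⊔preds=[-3,2]  new=[-3,3]  stable
  step 10. node 3  ⊔preds=[-3,3]  new=[-3,3]  stable
  step 11. node 5  ⊔preds=[-3,3]  new=[-3,3]  stable

Least fixpoint reached:
  node 0: [-3,3]
  node 1: [-1,3]
  node 2: [-3,2]
  node 3: [-3,3]
  node 4: [0,1]
  node 5: [-3,3]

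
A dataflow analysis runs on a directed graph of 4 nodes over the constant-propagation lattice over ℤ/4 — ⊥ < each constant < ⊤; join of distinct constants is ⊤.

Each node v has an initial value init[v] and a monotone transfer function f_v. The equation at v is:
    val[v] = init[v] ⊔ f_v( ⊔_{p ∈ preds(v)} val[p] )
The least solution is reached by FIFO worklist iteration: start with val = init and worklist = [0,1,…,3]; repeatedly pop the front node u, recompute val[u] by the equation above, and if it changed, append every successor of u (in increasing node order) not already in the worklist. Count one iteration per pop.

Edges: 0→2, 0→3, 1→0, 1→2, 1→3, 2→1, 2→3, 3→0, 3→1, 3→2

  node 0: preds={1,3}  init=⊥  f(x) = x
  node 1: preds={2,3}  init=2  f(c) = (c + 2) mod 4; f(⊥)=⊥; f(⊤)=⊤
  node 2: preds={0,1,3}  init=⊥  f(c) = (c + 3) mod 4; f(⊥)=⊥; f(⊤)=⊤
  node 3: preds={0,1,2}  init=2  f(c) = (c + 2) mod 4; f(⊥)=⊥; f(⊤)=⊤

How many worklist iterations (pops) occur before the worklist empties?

8

Iteration log — 8 steps:
  step 1. node 0  ⊔preds=2  new=2  old=⊥  +wl: 
  step 2. node 1  ⊔preds=2  new=⊤  old=2  +wl: 0
  step 3. node 2  ⊔preds=⊤  new=⊤  old=⊥  +wl: 1
  step 4. node 3  ⊔preds=⊤  new=⊤  old=2  +wl: 2
  step 5. node 0  ⊔preds=⊤  new=⊤  old=2  +wl: 3
  step 6. node 1  ⊔preds=⊤  new=⊤  stable
  step 7. node 2  ⊔preds=⊤  new=⊤  stable
  step 8. node 3  ⊔preds=⊤  new=⊤  stable

Least fixpoint reached:
  node 0: ⊤
  node 1: ⊤
  node 2: ⊤
  node 3: ⊤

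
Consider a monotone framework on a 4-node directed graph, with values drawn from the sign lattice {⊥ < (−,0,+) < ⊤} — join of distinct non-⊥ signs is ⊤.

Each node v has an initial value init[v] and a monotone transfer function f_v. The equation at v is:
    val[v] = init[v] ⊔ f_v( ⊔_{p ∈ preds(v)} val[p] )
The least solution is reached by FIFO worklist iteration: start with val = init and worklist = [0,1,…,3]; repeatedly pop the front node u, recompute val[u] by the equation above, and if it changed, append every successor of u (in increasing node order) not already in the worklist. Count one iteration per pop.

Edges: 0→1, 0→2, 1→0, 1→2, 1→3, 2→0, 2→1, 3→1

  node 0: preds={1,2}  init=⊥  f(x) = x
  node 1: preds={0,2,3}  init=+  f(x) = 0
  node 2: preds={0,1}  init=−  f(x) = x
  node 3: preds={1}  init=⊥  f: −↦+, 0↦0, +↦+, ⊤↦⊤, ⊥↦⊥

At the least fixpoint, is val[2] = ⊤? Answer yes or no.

Worklist (6 pops):
  #1 pop 0: in=⊤ → ⊤ (was ⊥); enqueue []
  #2 pop 1: in=⊤ → ⊤ (was +); enqueue [0]
  #3 pop 2: in=⊤ → ⊤ (was −); enqueue [1]
  #4 pop 3: in=⊤ → ⊤ (was ⊥); enqueue []
  #5 pop 0: in=⊤ → ⊤ (no change)
  #6 pop 1: in=⊤ → ⊤ (no change)

Fixpoint:
  val[0] = ⊤
  val[1] = ⊤
  val[2] = ⊤
  val[3] = ⊤

yes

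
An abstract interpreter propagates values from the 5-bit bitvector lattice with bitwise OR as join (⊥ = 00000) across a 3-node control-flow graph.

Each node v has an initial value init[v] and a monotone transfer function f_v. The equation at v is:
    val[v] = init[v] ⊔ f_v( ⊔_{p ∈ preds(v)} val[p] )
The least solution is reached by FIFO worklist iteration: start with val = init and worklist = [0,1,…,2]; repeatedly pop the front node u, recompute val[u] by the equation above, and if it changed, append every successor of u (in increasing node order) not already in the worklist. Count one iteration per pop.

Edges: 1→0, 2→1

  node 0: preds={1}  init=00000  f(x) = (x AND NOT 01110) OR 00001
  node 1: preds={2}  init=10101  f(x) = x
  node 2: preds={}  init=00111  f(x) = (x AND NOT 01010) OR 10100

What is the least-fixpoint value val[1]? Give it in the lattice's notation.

10111

Worklist (5 pops):
  #1 pop 0: in=10101 → 10001 (was 00000); enqueue []
  #2 pop 1: in=00111 → 10111 (was 10101); enqueue [0]
  #3 pop 2: in=00000 → 10111 (was 00111); enqueue [1]
  #4 pop 0: in=10111 → 10001 (no change)
  #5 pop 1: in=10111 → 10111 (no change)

Fixpoint:
  val[0] = 10001
  val[1] = 10111
  val[2] = 10111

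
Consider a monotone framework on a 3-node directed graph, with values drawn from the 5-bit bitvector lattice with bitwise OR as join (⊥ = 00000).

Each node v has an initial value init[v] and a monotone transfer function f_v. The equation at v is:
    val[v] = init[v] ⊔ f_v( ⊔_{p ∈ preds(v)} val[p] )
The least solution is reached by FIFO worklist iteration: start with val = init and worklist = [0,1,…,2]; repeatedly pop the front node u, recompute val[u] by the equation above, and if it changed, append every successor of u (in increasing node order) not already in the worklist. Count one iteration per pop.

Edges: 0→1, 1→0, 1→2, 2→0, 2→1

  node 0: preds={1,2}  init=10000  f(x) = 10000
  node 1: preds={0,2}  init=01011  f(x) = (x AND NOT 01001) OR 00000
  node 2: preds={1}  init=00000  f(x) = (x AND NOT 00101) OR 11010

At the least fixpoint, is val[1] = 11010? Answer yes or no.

Iteration log — 5 steps:
  step 1. node 0  ⊔preds=01011  new=10000  stable
  step 2. node 1  ⊔preds=10000  new=11011  old=01011  +wl: 0
  step 3. node 2  ⊔preds=11011  new=11010  old=00000  +wl: 1
  step 4. node 0  ⊔preds=11011  new=10000  stable
  step 5. node 1  ⊔preds=11010  new=11011  stable

Least fixpoint reached:
  node 0: 10000
  node 1: 11011
  node 2: 11010

no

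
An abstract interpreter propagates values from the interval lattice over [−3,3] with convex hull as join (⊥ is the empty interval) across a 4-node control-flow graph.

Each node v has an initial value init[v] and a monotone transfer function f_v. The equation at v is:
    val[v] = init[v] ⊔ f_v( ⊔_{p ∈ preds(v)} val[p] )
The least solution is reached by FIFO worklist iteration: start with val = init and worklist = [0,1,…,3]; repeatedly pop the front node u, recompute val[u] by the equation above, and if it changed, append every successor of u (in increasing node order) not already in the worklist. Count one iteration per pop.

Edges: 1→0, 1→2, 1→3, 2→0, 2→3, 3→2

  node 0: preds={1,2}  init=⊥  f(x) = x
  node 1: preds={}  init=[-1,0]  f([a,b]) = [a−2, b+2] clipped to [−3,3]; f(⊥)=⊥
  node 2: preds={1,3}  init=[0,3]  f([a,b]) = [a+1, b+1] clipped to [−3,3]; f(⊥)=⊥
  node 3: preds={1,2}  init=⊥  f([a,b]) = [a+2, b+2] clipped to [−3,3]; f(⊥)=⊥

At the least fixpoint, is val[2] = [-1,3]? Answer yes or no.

no

Worklist (5 pops):
  #1 pop 0: in=[-1,3] → [-1,3] (was ⊥); enqueue []
  #2 pop 1: in=⊥ → [-1,0] (no change)
  #3 pop 2: in=[-1,0] → [0,3] (no change)
  #4 pop 3: in=[-1,3] → [1,3] (was ⊥); enqueue [2]
  #5 pop 2: in=[-1,3] → [0,3] (no change)

Fixpoint:
  val[0] = [-1,3]
  val[1] = [-1,0]
  val[2] = [0,3]
  val[3] = [1,3]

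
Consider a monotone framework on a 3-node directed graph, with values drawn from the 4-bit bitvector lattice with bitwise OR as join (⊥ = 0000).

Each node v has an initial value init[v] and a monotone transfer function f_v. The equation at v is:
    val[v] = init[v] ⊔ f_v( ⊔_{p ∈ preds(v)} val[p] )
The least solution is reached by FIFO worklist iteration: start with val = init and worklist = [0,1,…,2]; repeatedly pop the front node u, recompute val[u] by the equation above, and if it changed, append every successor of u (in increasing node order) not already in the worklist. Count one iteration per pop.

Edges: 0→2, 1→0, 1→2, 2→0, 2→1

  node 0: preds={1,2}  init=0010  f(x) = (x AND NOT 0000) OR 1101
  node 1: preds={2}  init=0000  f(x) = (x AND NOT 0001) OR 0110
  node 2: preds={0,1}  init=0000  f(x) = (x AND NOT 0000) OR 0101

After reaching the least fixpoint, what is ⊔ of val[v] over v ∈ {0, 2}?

Iteration log — 7 steps:
  step 1. node 0  ⊔preds=0000  new=1111  old=0010  +wl: 
  step 2. node 1  ⊔preds=0000  new=0110  old=0000  +wl: 0
  step 3. node 2  ⊔preds=1111  new=1111  old=0000  +wl: 1
  step 4. node 0  ⊔preds=1111  new=1111  stable
  step 5. node 1  ⊔preds=1111  new=1110  old=0110  +wl: 0,2
  step 6. node 0  ⊔preds=1111  new=1111  stable
  step 7. node 2  ⊔preds=1111  new=1111  stable

Least fixpoint reached:
  node 0: 1111
  node 1: 1110
  node 2: 1111

1111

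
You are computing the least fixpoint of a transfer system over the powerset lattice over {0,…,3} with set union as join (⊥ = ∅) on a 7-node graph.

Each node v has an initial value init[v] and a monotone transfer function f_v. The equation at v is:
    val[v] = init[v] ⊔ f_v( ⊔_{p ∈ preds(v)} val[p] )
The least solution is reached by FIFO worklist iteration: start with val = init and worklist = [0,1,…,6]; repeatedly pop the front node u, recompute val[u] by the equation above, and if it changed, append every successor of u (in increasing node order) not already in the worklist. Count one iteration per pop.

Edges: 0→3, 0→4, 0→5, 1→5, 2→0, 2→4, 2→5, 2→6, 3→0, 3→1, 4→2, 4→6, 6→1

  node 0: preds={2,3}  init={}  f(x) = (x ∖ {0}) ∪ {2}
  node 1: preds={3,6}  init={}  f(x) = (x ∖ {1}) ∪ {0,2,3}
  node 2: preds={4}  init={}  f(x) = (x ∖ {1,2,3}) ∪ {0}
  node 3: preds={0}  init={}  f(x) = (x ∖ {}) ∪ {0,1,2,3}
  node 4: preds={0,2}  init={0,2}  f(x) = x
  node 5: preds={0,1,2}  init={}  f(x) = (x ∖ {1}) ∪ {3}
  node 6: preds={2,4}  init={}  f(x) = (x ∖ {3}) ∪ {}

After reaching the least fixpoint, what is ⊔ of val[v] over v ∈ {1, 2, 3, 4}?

{0,1,2,3}

Trace (15 dequeues):
  [1] u=0 | in {} | out {2} | prev {} | push {}
  [2] u=1 | in {} | out {0,2,3} | prev {} | push {}
  [3] u=2 | in {0,2} | out {0} | prev {} | push {0}
  [4] u=3 | in {2} | out {0,1,2,3} | prev {} | push {1}
  [5] u=4 | in {0,2} | out {0,2} | ==
  [6] u=5 | in {0,2,3} | out {0,2,3} | prev {} | push {}
  [7] u=6 | in {0,2} | out {0,2} | prev {} | push {}
  [8] u=0 | in {0,1,2,3} | out {1,2,3} | prev {2} | push {3,4,5}
  [9] u=1 | in {0,1,2,3} | out {0,2,3} | ==
  [10] u=3 | in {1,2,3} | out {0,1,2,3} | ==
  [11] u=4 | in {0,1,2,3} | out {0,1,2,3} | prev {0,2} | push {2,6}
  [12] u=5 | in {0,1,2,3} | out {0,2,3} | ==
  [13] u=2 | in {0,1,2,3} | out {0} | ==
  [14] u=6 | in {0,1,2,3} | out {0,1,2} | prev {0,2} | push {1}
  [15] u=1 | in {0,1,2,3} | out {0,2,3} | ==

Converged values:
  [0] {1,2,3}
  [1] {0,2,3}
  [2] {0}
  [3] {0,1,2,3}
  [4] {0,1,2,3}
  [5] {0,2,3}
  [6] {0,1,2}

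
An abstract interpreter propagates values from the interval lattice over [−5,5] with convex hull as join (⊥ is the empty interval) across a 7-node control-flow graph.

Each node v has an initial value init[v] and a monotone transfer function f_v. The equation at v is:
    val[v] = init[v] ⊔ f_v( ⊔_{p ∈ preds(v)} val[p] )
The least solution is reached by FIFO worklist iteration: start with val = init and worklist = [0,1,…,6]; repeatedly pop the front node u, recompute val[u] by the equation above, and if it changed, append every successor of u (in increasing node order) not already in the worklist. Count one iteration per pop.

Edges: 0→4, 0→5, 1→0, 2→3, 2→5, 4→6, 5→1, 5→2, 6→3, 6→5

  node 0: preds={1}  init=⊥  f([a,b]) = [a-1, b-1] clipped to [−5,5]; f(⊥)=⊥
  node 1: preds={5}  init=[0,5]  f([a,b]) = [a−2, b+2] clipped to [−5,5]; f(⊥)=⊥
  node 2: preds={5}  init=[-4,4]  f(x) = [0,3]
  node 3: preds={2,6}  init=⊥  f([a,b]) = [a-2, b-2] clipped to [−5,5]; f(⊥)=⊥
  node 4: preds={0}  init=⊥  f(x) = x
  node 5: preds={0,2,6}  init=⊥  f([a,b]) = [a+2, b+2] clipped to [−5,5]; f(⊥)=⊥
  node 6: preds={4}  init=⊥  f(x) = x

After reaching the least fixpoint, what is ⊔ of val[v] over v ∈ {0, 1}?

[-5,5]

Iteration log — 20 steps:
  step 1. node 0  ⊔preds=[0,5]  new=[-1,4]  old=⊥  +wl: 
  step 2. node 1  ⊔preds=⊥  new=[0,5]  stable
  step 3. node 2  ⊔preds=⊥  new=[-4,4]  stable
  step 4. node 3  ⊔preds=[-4,4]  new=[-5,2]  old=⊥  +wl: 
  step 5. node 4  ⊔preds=[-1,4]  new=[-1,4]  old=⊥  +wl: 
  step 6. node 5  ⊔preds=[-4,4]  new=[-2,5]  old=⊥  +wl: 1,2
  step 7. node 6  ⊔preds=[-1,4]  new=[-1,4]  old=⊥  +wl: 3,5
  step 8. node 1  ⊔preds=[-2,5]  new=[-4,5]  old=[0,5]  +wl: 0
  step 9. node 2  ⊔preds=[-2,5]  new=[-4,4]  stable
  step 10. node 3  ⊔preds=[-4,4]  new=[-5,2]  stable
  step 11. node 5  ⊔preds=[-4,4]  new=[-2,5]  stable
  step 12. node 0  ⊔preds=[-4,5]  new=[-5,4]  old=[-1,4]  +wl: 4,5
  step 13. node 4  ⊔preds=[-5,4]  new=[-5,4]  old=[-1,4]  +wl: 6
  step 14. node 5  ⊔preds=[-5,4]  new=[-3,5]  old=[-2,5]  +wl: 1,2
  step 15. node 6  ⊔preds=[-5,4]  new=[-5,4]  old=[-1,4]  +wl: 3,5
  step 16. node 1  ⊔preds=[-3,5]  new=[-5,5]  old=[-4,5]  +wl: 0
  step 17. node 2  ⊔preds=[-3,5]  new=[-4,4]  stable
  step 18. node 3  ⊔preds=[-5,4]  new=[-5,2]  stable
  step 19. node 5  ⊔preds=[-5,4]  new=[-3,5]  stable
  step 20. node 0  ⊔preds=[-5,5]  new=[-5,4]  stable

Least fixpoint reached:
  node 0: [-5,4]
  node 1: [-5,5]
  node 2: [-4,4]
  node 3: [-5,2]
  node 4: [-5,4]
  node 5: [-3,5]
  node 6: [-5,4]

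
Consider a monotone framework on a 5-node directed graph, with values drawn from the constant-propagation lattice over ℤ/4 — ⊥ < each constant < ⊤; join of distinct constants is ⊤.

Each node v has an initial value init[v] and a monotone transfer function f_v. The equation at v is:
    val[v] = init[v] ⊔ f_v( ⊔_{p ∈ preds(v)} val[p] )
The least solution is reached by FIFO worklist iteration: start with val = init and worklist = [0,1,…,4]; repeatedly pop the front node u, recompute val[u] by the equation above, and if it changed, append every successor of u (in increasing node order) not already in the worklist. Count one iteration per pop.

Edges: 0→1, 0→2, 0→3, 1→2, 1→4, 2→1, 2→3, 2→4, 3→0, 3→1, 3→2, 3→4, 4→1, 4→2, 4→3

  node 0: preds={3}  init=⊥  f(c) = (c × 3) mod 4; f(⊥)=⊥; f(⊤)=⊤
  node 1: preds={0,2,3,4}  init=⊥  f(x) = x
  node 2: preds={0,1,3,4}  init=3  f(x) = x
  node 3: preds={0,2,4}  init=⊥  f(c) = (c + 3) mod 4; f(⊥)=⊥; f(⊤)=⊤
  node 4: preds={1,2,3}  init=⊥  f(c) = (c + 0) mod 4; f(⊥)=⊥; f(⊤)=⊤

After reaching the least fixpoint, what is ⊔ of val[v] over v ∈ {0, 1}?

Worklist (15 pops):
  #1 pop 0: in=⊥ → ⊥ (no change)
  #2 pop 1: in=3 → 3 (was ⊥); enqueue []
  #3 pop 2: in=3 → 3 (no change)
  #4 pop 3: in=3 → 2 (was ⊥); enqueue [0,1,2]
  #5 pop 4: in=⊤ → ⊤ (was ⊥); enqueue [3]
  #6 pop 0: in=2 → 2 (was ⊥); enqueue []
  #7 pop 1: in=⊤ → ⊤ (was 3); enqueue [4]
  #8 pop 2: in=⊤ → ⊤ (was 3); enqueue [1]
  #9 pop 3: in=⊤ → ⊤ (was 2); enqueue [0,2]
  #10 pop 4: in=⊤ → ⊤ (no change)
  #11 pop 1: in=⊤ → ⊤ (no change)
  #12 pop 0: in=⊤ → ⊤ (was 2); enqueue [1,3]
  #13 pop 2: in=⊤ → ⊤ (no change)
  #14 pop 1: in=⊤ → ⊤ (no change)
  #15 pop 3: in=⊤ → ⊤ (no change)

Fixpoint:
  val[0] = ⊤
  val[1] = ⊤
  val[2] = ⊤
  val[3] = ⊤
  val[4] = ⊤

⊤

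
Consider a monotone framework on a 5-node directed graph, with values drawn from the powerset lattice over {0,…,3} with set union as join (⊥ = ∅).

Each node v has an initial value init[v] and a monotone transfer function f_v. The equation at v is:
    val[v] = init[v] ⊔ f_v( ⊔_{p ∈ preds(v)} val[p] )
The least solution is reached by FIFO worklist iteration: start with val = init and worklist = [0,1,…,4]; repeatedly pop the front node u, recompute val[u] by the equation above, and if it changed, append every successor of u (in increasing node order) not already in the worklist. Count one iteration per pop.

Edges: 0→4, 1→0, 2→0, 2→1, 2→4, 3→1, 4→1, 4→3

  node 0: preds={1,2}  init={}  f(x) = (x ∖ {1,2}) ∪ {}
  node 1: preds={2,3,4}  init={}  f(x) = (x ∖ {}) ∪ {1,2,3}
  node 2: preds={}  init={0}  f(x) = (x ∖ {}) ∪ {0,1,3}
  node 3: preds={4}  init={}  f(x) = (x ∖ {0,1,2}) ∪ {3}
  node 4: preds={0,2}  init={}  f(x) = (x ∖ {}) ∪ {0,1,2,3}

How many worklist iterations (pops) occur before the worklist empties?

9

Iteration log — 9 steps:
  step 1. node 0  ⊔preds={0}  new={0}  old={}  +wl: 
  step 2. node 1  ⊔preds={0}  new={0,1,2,3}  old={}  +wl: 0
  step 3. node 2  ⊔preds={}  new={0,1,3}  old={0}  +wl: 1
  step 4. node 3  ⊔preds={}  new={3}  old={}  +wl: 
  step 5. node 4  ⊔preds={0,1,3}  new={0,1,2,3}  old={}  +wl: 3
  step 6. node 0  ⊔preds={0,1,2,3}  new={0,3}  old={0}  +wl: 4
  step 7. node 1  ⊔preds={0,1,2,3}  new={0,1,2,3}  stable
  step 8. node 3  ⊔preds={0,1,2,3}  new={3}  stable
  step 9. node 4  ⊔preds={0,1,3}  new={0,1,2,3}  stable

Least fixpoint reached:
  node 0: {0,3}
  node 1: {0,1,2,3}
  node 2: {0,1,3}
  node 3: {3}
  node 4: {0,1,2,3}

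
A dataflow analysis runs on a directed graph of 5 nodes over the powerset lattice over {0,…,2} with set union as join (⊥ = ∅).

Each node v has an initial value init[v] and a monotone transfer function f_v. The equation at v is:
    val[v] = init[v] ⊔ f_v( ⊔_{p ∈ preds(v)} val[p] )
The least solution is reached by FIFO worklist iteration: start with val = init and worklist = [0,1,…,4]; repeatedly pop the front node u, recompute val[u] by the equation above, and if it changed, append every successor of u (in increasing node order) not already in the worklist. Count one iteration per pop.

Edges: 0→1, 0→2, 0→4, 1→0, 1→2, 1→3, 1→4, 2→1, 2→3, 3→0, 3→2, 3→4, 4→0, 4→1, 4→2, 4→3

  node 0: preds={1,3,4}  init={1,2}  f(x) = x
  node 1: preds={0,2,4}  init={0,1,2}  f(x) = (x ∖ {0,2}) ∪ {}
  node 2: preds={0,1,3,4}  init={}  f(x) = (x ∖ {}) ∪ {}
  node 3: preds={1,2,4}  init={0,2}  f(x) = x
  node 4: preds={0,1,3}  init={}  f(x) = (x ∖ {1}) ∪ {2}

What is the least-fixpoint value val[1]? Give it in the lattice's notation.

Iteration log — 9 steps:
  step 1. node 0  ⊔preds={0,1,2}  new={0,1,2}  old={1,2}  +wl: 
  step 2. node 1  ⊔preds={0,1,2}  new={0,1,2}  stable
  step 3. node 2  ⊔preds={0,1,2}  new={0,1,2}  old={}  +wl: 1
  step 4. node 3  ⊔preds={0,1,2}  new={0,1,2}  old={0,2}  +wl: 0,2
  step 5. node 4  ⊔preds={0,1,2}  new={0,2}  old={}  +wl: 3
  step 6. node 1  ⊔preds={0,1,2}  new={0,1,2}  stable
  step 7. node 0  ⊔preds={0,1,2}  new={0,1,2}  stable
  step 8. node 2  ⊔preds={0,1,2}  new={0,1,2}  stable
  step 9. node 3  ⊔preds={0,1,2}  new={0,1,2}  stable

Least fixpoint reached:
  node 0: {0,1,2}
  node 1: {0,1,2}
  node 2: {0,1,2}
  node 3: {0,1,2}
  node 4: {0,2}

{0,1,2}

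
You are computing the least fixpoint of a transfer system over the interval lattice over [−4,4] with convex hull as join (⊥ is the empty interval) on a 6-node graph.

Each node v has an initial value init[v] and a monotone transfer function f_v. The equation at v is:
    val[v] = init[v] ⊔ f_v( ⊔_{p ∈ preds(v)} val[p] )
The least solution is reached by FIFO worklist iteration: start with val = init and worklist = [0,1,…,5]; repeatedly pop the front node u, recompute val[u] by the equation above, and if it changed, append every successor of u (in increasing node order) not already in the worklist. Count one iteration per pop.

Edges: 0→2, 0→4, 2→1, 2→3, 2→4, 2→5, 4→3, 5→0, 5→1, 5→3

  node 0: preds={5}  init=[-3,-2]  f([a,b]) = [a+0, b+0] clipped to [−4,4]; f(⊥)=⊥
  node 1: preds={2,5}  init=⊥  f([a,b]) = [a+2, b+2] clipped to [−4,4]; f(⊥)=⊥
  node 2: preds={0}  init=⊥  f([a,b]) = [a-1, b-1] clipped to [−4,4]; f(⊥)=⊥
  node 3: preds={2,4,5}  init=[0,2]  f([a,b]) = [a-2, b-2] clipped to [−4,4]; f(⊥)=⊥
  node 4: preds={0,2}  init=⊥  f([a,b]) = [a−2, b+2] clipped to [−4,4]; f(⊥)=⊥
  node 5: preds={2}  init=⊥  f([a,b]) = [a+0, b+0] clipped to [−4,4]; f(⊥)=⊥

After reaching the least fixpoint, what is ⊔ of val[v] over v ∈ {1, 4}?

Iteration log — 11 steps:
  step 1. node 0  ⊔preds=⊥  new=[-3,-2]  stable
  step 2. node 1  ⊔preds=⊥  new=⊥  stable
  step 3. node 2  ⊔preds=[-3,-2]  new=[-4,-3]  old=⊥  +wl: 1
  step 4. node 3  ⊔preds=[-4,-3]  new=[-4,2]  old=[0,2]  +wl: 
  step 5. node 4  ⊔preds=[-4,-2]  new=[-4,0]  old=⊥  +wl: 3
  step 6. node 5  ⊔preds=[-4,-3]  new=[-4,-3]  old=⊥  +wl: 0
  step 7. node 1  ⊔preds=[-4,-3]  new=[-2,-1]  old=⊥  +wl: 
  step 8. node 3  ⊔preds=[-4,0]  new=[-4,2]  stable
  step 9. node 0  ⊔preds=[-4,-3]  new=[-4,-2]  old=[-3,-2]  +wl: 2,4
  step 10. node 2  ⊔preds=[-4,-2]  new=[-4,-3]  stable
  step 11. node 4  ⊔preds=[-4,-2]  new=[-4,0]  stable

Least fixpoint reached:
  node 0: [-4,-2]
  node 1: [-2,-1]
  node 2: [-4,-3]
  node 3: [-4,2]
  node 4: [-4,0]
  node 5: [-4,-3]

[-4,0]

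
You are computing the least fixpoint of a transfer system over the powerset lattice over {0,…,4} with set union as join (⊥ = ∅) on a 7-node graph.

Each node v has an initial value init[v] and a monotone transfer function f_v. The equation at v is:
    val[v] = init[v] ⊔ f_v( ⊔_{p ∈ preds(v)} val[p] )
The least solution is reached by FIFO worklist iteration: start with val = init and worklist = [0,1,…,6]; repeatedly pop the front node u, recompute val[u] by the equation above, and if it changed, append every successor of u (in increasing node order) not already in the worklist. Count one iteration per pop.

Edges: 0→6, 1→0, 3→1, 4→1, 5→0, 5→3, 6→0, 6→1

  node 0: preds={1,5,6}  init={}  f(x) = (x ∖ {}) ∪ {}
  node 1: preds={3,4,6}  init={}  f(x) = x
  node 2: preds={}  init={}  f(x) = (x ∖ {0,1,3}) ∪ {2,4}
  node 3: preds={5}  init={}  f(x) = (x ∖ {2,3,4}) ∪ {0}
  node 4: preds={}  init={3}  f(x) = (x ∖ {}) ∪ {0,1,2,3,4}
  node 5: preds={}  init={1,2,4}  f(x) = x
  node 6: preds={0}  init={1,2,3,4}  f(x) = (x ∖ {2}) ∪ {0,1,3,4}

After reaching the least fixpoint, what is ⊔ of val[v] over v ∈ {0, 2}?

{0,1,2,3,4}

Iteration log — 11 steps:
  step 1. node 0  ⊔preds={1,2,3,4}  new={1,2,3,4}  old={}  +wl: 
  step 2. node 1  ⊔preds={1,2,3,4}  new={1,2,3,4}  old={}  +wl: 0
  step 3. node 2  ⊔preds={}  new={2,4}  old={}  +wl: 
  step 4. node 3  ⊔preds={1,2,4}  new={0,1}  old={}  +wl: 1
  step 5. node 4  ⊔preds={}  new={0,1,2,3,4}  old={3}  +wl: 
  step 6. node 5  ⊔preds={}  new={1,2,4}  stable
  step 7. node 6  ⊔preds={1,2,3,4}  new={0,1,2,3,4}  old={1,2,3,4}  +wl: 
  step 8. node 0  ⊔preds={0,1,2,3,4}  new={0,1,2,3,4}  old={1,2,3,4}  +wl: 6
  step 9. node 1  ⊔preds={0,1,2,3,4}  new={0,1,2,3,4}  old={1,2,3,4}  +wl: 0
  step 10. node 6  ⊔preds={0,1,2,3,4}  new={0,1,2,3,4}  stable
  step 11. node 0  ⊔preds={0,1,2,3,4}  new={0,1,2,3,4}  stable

Least fixpoint reached:
  node 0: {0,1,2,3,4}
  node 1: {0,1,2,3,4}
  node 2: {2,4}
  node 3: {0,1}
  node 4: {0,1,2,3,4}
  node 5: {1,2,4}
  node 6: {0,1,2,3,4}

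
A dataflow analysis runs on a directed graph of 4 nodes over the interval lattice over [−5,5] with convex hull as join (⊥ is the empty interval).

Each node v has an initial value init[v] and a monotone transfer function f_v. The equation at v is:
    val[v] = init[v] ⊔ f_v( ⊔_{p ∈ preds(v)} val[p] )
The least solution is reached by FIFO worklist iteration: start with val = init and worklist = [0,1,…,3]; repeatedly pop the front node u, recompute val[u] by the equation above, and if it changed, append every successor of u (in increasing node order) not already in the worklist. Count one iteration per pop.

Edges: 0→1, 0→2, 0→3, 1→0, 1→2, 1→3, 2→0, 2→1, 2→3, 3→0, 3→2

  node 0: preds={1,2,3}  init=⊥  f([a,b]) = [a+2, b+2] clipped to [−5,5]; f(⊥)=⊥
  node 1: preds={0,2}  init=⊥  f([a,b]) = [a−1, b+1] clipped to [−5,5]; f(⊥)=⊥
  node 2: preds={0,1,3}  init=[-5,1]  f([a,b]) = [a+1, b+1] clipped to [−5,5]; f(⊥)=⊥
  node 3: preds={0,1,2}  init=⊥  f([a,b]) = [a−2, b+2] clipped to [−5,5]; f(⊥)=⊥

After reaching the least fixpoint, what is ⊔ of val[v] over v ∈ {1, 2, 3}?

[-5,5]

Worklist (9 pops):
  #1 pop 0: in=[-5,1] → [-3,3] (was ⊥); enqueue []
  #2 pop 1: in=[-5,3] → [-5,4] (was ⊥); enqueue [0]
  #3 pop 2: in=[-5,4] → [-5,5] (was [-5,1]); enqueue [1]
  #4 pop 3: in=[-5,5] → [-5,5] (was ⊥); enqueue [2]
  #5 pop 0: in=[-5,5] → [-3,5] (was [-3,3]); enqueue [3]
  #6 pop 1: in=[-5,5] → [-5,5] (was [-5,4]); enqueue [0]
  #7 pop 2: in=[-5,5] → [-5,5] (no change)
  #8 pop 3: in=[-5,5] → [-5,5] (no change)
  #9 pop 0: in=[-5,5] → [-3,5] (no change)

Fixpoint:
  val[0] = [-3,5]
  val[1] = [-5,5]
  val[2] = [-5,5]
  val[3] = [-5,5]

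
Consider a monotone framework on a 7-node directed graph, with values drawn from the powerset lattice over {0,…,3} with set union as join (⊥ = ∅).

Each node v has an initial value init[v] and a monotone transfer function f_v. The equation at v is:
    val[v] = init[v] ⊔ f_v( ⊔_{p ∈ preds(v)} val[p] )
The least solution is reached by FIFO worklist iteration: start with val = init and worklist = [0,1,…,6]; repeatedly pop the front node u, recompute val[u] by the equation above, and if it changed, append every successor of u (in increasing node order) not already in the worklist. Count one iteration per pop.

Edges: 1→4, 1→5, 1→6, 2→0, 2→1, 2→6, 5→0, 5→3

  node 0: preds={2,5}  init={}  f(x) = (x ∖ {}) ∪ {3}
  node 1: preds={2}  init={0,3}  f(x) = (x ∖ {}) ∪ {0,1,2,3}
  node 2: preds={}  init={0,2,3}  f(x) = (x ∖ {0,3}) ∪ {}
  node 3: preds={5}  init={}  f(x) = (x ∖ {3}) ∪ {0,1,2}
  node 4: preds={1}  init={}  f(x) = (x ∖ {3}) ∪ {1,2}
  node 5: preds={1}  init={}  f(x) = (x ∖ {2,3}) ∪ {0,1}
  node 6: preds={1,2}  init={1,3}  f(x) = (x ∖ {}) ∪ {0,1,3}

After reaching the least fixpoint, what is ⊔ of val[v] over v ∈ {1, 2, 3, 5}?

{0,1,2,3}

Trace (9 dequeues):
  [1] u=0 | in {0,2,3} | out {0,2,3} | prev {} | push {}
  [2] u=1 | in {0,2,3} | out {0,1,2,3} | prev {0,3} | push {}
  [3] u=2 | in {} | out {0,2,3} | ==
  [4] u=3 | in {} | out {0,1,2} | prev {} | push {}
  [5] u=4 | in {0,1,2,3} | out {0,1,2} | prev {} | push {}
  [6] u=5 | in {0,1,2,3} | out {0,1} | prev {} | push {0,3}
  [7] u=6 | in {0,1,2,3} | out {0,1,2,3} | prev {1,3} | push {}
  [8] u=0 | in {0,1,2,3} | out {0,1,2,3} | prev {0,2,3} | push {}
  [9] u=3 | in {0,1} | out {0,1,2} | ==

Converged values:
  [0] {0,1,2,3}
  [1] {0,1,2,3}
  [2] {0,2,3}
  [3] {0,1,2}
  [4] {0,1,2}
  [5] {0,1}
  [6] {0,1,2,3}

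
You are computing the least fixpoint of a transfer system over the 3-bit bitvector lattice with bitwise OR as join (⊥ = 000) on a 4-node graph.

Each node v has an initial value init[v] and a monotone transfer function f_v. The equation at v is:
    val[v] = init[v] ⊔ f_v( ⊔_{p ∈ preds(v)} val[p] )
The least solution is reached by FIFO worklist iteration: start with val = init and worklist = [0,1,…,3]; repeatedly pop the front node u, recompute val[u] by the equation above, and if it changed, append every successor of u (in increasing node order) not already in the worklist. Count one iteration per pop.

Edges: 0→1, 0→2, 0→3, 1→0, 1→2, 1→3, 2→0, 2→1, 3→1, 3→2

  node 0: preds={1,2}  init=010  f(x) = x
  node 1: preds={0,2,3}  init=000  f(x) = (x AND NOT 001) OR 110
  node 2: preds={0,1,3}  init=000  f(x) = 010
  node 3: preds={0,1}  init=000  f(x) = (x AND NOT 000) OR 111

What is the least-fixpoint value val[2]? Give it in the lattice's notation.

Worklist (8 pops):
  #1 pop 0: in=000 → 010 (no change)
  #2 pop 1: in=010 → 110 (was 000); enqueue [0]
  #3 pop 2: in=110 → 010 (was 000); enqueue [1]
  #4 pop 3: in=110 → 111 (was 000); enqueue [2]
  #5 pop 0: in=110 → 110 (was 010); enqueue [3]
  #6 pop 1: in=111 → 110 (no change)
  #7 pop 2: in=111 → 010 (no change)
  #8 pop 3: in=110 → 111 (no change)

Fixpoint:
  val[0] = 110
  val[1] = 110
  val[2] = 010
  val[3] = 111

010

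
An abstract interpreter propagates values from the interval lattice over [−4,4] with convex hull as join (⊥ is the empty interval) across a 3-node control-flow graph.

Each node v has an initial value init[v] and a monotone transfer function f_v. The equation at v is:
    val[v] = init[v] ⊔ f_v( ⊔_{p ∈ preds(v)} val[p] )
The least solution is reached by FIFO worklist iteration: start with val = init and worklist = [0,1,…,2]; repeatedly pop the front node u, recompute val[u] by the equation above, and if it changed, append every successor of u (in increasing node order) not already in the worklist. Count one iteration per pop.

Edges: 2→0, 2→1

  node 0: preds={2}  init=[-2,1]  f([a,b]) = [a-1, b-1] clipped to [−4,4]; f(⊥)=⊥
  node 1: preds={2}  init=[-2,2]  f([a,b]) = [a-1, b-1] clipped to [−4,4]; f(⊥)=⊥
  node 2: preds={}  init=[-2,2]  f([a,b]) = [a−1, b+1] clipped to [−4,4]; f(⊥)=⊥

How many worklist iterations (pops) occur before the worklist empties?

3

Iteration log — 3 steps:
  step 1. node 0  ⊔preds=[-2,2]  new=[-3,1]  old=[-2,1]  +wl: 
  step 2. node 1  ⊔preds=[-2,2]  new=[-3,2]  old=[-2,2]  +wl: 
  step 3. node 2  ⊔preds=⊥  new=[-2,2]  stable

Least fixpoint reached:
  node 0: [-3,1]
  node 1: [-3,2]
  node 2: [-2,2]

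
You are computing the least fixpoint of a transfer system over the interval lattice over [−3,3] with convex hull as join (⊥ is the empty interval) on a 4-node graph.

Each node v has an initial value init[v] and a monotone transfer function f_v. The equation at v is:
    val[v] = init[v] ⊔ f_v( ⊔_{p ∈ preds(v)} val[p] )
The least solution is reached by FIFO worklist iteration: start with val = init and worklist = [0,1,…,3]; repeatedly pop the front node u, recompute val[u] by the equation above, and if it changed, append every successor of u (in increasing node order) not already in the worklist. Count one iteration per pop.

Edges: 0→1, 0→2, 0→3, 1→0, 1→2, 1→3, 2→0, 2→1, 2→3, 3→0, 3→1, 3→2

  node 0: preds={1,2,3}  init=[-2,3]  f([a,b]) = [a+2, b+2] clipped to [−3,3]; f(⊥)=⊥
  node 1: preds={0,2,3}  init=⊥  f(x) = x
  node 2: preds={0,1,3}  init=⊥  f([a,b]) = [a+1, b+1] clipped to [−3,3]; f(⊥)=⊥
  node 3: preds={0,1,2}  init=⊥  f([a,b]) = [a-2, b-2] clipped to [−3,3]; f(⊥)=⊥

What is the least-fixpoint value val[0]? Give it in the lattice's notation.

Iteration log — 10 steps:
  step 1. node 0  ⊔preds=⊥  new=[-2,3]  stable
  step 2. node 1  ⊔preds=[-2,3]  new=[-2,3]  old=⊥  +wl: 0
  step 3. node 2  ⊔preds=[-2,3]  new=[-1,3]  old=⊥  +wl: 1
  step 4. node 3  ⊔preds=[-2,3]  new=[-3,1]  old=⊥  +wl: 2
  step 5. node 0  ⊔preds=[-3,3]  new=[-2,3]  stable
  step 6. node 1  ⊔preds=[-3,3]  new=[-3,3]  old=[-2,3]  +wl: 0,3
  step 7. node 2  ⊔preds=[-3,3]  new=[-2,3]  old=[-1,3]  +wl: 1
  step 8. node 0  ⊔preds=[-3,3]  new=[-2,3]  stable
  step 9. node 3  ⊔preds=[-3,3]  new=[-3,1]  stable
  step 10. node 1  ⊔preds=[-3,3]  new=[-3,3]  stable

Least fixpoint reached:
  node 0: [-2,3]
  node 1: [-3,3]
  node 2: [-2,3]
  node 3: [-3,1]

[-2,3]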